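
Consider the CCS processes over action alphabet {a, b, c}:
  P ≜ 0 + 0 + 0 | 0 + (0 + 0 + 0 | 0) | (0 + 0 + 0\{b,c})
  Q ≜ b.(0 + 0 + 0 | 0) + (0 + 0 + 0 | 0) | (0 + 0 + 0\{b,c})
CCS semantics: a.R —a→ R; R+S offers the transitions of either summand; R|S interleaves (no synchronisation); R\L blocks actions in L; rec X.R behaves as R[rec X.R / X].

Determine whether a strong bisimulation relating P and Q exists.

LTS(P): 1 reachable states
  s0 = 0 + 0 + 0 | 0 + (0 + 0 + 0 | 0) | (0 + 0 + 0\{b,c}) has moves stopped
LTS(Q): 2 reachable states
  t0 = b.(0 + 0 + 0 | 0) + (0 + 0 + 0 | 0) | (0 + 0 + 0\{b,c}) has moves =b=> t1
  t1 = 0 + 0 + 0 | 0 has moves stopped
Coarsest stable partition (strong bisimilarity classes):
  B0 = {s0, t1}
  B1 = {t0}
s0 ∈ B0, t0 ∈ B1 → different blocks

P ≁ Q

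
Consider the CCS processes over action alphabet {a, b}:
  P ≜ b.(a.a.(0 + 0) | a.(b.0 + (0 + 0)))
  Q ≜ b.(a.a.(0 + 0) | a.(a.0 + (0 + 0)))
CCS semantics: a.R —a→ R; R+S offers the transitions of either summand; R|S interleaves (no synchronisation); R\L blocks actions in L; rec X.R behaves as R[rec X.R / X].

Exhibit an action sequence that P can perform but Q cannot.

bab

Reachable graph of P (10 states):
  p0 = b.(a.a.(0 + 0) | a.(b.0 + (0 + 0))) ⊢ —b→ p1
  p1 = a.a.(0 + 0) | a.(b.0 + (0 + 0)) ⊢ —a→ p2, —a→ p3
  p2 = a.(0 + 0) | a.(b.0 + (0 + 0)) ⊢ —a→ p4, —a→ p5
  p3 = a.a.(0 + 0) | (b.0 + (0 + 0)) ⊢ —a→ p5, —b→ p6
  p4 = (0 + 0) | a.(b.0 + (0 + 0)) ⊢ —a→ p7
  p5 = a.(0 + 0) | (b.0 + (0 + 0)) ⊢ —a→ p7, —b→ p8
  p6 = a.a.(0 + 0) | 0 ⊢ —a→ p8
  p7 = (0 + 0) | (b.0 + (0 + 0)) ⊢ —b→ p9
  p8 = a.(0 + 0) | 0 ⊢ —a→ p9
  p9 = (0 + 0) | 0 ⊢ (no moves)
Reachable graph of Q (10 states):
  q0 = b.(a.a.(0 + 0) | a.(a.0 + (0 + 0))) ⊢ —b→ q1
  q1 = a.a.(0 + 0) | a.(a.0 + (0 + 0)) ⊢ —a→ q2, —a→ q3
  q2 = a.(0 + 0) | a.(a.0 + (0 + 0)) ⊢ —a→ q4, —a→ q5
  q3 = a.a.(0 + 0) | (a.0 + (0 + 0)) ⊢ —a→ q5, —a→ q6
  q4 = (0 + 0) | a.(a.0 + (0 + 0)) ⊢ —a→ q7
  q5 = a.(0 + 0) | (a.0 + (0 + 0)) ⊢ —a→ q7, —a→ q8
  q6 = a.a.(0 + 0) | 0 ⊢ —a→ q8
  q7 = (0 + 0) | (a.0 + (0 + 0)) ⊢ —a→ q9
  q8 = a.(0 + 0) | 0 ⊢ —a→ q9
  q9 = (0 + 0) | 0 ⊢ (no moves)
Executing bab from P (initial set {p0}):
  after b @ step 1: {p1}
  after a @ step 2: {p2, p3}
  after b @ step 3: {p6}
  P completes σ.
Executing bab from Q (initial set {q0}):
  after b @ step 1: {q1}
  after a @ step 2: {q2, q3}
  after b @ step 3: ∅  — Q cannot continue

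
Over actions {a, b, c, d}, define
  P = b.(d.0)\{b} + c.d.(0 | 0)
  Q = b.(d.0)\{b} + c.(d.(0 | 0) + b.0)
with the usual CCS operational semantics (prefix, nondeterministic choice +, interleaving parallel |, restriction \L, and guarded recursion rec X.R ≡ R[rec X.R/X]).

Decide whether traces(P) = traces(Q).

LTS(P): 5 reachable states
  s0 = b.(d.0)\{b} + c.d.(0 | 0) | --b--▸ s1, --c--▸ s2
  s1 = (d.0)\{b} | --d--▸ s3
  s2 = d.(0 | 0) | --d--▸ s4
  s3 = 0\{b} | (no moves)
  s4 = 0 | 0 | (no moves)
LTS(Q): 6 reachable states
  t0 = b.(d.0)\{b} + c.(d.(0 | 0) + b.0) | --b--▸ t1, --c--▸ t2
  t1 = (d.0)\{b} | --d--▸ t3
  t2 = d.(0 | 0) + b.0 | --b--▸ t4, --d--▸ t5
  t3 = 0\{b} | (no moves)
  t4 = 0 | (no moves)
  t5 = 0 | 0 | (no moves)
Run σ = ⟨cb⟩ on Q: start {t0}
  step 1 (c): {t2}
  step 2 (b): {t4}
  Q completes σ.
Run σ = ⟨cb⟩ on P: start {s0}
  step 1 (c): {s2}
  step 2 (b): ∅ (P stuck)

traces(P) ≠ traces(Q) — witness ⟨cb⟩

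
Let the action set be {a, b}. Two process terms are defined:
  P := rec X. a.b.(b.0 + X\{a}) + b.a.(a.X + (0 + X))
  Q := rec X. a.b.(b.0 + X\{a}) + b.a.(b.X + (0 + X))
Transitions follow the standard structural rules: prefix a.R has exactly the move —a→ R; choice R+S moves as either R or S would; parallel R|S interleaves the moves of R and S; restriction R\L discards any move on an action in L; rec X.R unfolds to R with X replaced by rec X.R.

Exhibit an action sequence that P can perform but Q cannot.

P's transition system — 7 states:
  u0 = rec X. a.b.(b.0 + X\{a}) + b.a.(a.X + (0 + X)) ⊢ —a→ u1, —b→ u2
  u1 = b.(b.0 + (rec X. a.b.(b.0 + X\{a}) + b.a.(a.X + (0 + X)))\{a}) ⊢ —b→ u3
  u2 = a.(a.(rec X. a.b.(b.0 + X\{a}) + b.a.(a.X + (0 + X))) + (0 + (rec X. a.b.(b.0 + X\{a}) + b.a.(a.X + (0 + X))))) ⊢ —a→ u4
  u3 = b.0 + (rec X. a.b.(b.0 + X\{a}) + b.a.(a.X + (0 + X)))\{a} ⊢ —b→ u5, —b→ u6
  u4 = a.(rec X. a.b.(b.0 + X\{a}) + b.a.(a.X + (0 + X))) + (0 + (rec X. a.b.(b.0 + X\{a}) + b.a.(a.X + (0 + X)))) ⊢ —a→ u0, —a→ u1, —b→ u2
  u5 = (a.(a.(rec X. a.b.(b.0 + X\{a}) + b.a.(a.X + (0 + X))) + (0 + (rec X. a.b.(b.0 + X\{a}) + b.a.(a.X + (0 + X))))))\{a} ⊢ stopped
  u6 = 0 ⊢ stopped
Q's transition system — 7 states:
  v0 = rec X. a.b.(b.0 + X\{a}) + b.a.(b.X + (0 + X)) ⊢ —a→ v1, —b→ v2
  v1 = b.(b.0 + (rec X. a.b.(b.0 + X\{a}) + b.a.(b.X + (0 + X)))\{a}) ⊢ —b→ v3
  v2 = a.(b.(rec X. a.b.(b.0 + X\{a}) + b.a.(b.X + (0 + X))) + (0 + (rec X. a.b.(b.0 + X\{a}) + b.a.(b.X + (0 + X))))) ⊢ —a→ v4
  v3 = b.0 + (rec X. a.b.(b.0 + X\{a}) + b.a.(b.X + (0 + X)))\{a} ⊢ —b→ v5, —b→ v6
  v4 = b.(rec X. a.b.(b.0 + X\{a}) + b.a.(b.X + (0 + X))) + (0 + (rec X. a.b.(b.0 + X\{a}) + b.a.(b.X + (0 + X)))) ⊢ —a→ v1, —b→ v0, —b→ v2
  v5 = (a.(b.(rec X. a.b.(b.0 + X\{a}) + b.a.(b.X + (0 + X))) + (0 + (rec X. a.b.(b.0 + X\{a}) + b.a.(b.X + (0 + X))))))\{a} ⊢ stopped
  v6 = 0 ⊢ stopped
Executing baaa from P (initial set {u0}):
  step 1 (b): {u2}
  step 2 (a): {u4}
  step 3 (a): {u0, u1}
  step 4 (a): {u1}
  — P admits the full trace.
Executing baaa from Q (initial set {v0}):
  step 1 (b): {v2}
  step 2 (a): {v4}
  step 3 (a): {v1}
  step 4 (a): ∅ (Q stuck)

baaa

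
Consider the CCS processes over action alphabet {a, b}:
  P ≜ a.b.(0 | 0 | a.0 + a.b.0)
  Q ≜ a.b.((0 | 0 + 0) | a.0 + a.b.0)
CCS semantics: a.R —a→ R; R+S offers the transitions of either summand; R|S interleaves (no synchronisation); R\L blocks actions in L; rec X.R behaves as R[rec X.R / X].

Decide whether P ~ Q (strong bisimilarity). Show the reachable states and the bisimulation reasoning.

YES

P's transition system — 6 states:
  m0 = a.b.(0 | 0 | a.0 + a.b.0) has moves =a=> m1
  m1 = b.(0 | 0 | a.0 + a.b.0) has moves =b=> m2
  m2 = 0 | 0 | a.0 + a.b.0 has moves =a=> m3, =a=> m4
  m3 = 0 | 0 | 0 has moves (no moves)
  m4 = b.0 has moves =b=> m5
  m5 = 0 has moves (no moves)
Q's transition system — 6 states:
  n0 = a.b.((0 | 0 + 0) | a.0 + a.b.0) has moves =a=> n1
  n1 = b.((0 | 0 + 0) | a.0 + a.b.0) has moves =b=> n2
  n2 = (0 | 0 + 0) | a.0 + a.b.0 has moves =a=> n3, =a=> n4
  n3 = (0 | 0 + 0) | 0 has moves (no moves)
  n4 = b.0 has moves =b=> n5
  n5 = 0 has moves (no moves)
Coarsest stable partition (strong bisimilarity classes):
  B0 = {m0, n0}
  B1 = {m1, n1}
  B2 = {m2, n2}
  B3 = {m3, m5, n3, n5}
  B4 = {m4, n4}
m0 ∈ B0, n0 ∈ B0 → same block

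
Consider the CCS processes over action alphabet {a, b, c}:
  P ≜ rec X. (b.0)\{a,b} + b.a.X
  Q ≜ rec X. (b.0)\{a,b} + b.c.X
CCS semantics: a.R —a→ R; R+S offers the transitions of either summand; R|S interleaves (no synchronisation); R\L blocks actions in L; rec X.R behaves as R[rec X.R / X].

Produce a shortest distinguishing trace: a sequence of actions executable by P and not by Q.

ba

P's transition system — 2 states:
  p0 = rec X. (b.0)\{a,b} + b.a.X ⊢ --b--▸ p1
  p1 = a.(rec X. (b.0)\{a,b} + b.a.X) ⊢ --a--▸ p0
Q's transition system — 2 states:
  q0 = rec X. (b.0)\{a,b} + b.c.X ⊢ --b--▸ q1
  q1 = c.(rec X. (b.0)\{a,b} + b.c.X) ⊢ --c--▸ q0
Trace ⟨ba⟩ through P, begin at {p0}:
  [1] b ⇒ {p1}
  [2] a ⇒ {p0}
  ✓ P
Trace ⟨ba⟩ through Q, begin at {q0}:
  [1] b ⇒ {q1}
  [2] a ⇒ ∅ (Q stuck)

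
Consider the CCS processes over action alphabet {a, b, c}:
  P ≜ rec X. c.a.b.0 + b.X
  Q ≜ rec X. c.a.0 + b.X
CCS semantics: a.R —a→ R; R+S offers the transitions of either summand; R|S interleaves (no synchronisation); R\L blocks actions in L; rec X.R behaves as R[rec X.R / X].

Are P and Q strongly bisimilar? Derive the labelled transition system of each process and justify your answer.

not bisimilar

LTS(P): 4 reachable states
  p0 = rec X. c.a.b.0 + b.X ⊢ —b→ p0, —c→ p1
  p1 = a.b.0 ⊢ —a→ p2
  p2 = b.0 ⊢ —b→ p3
  p3 = 0 ⊢ stopped
LTS(Q): 3 reachable states
  q0 = rec X. c.a.0 + b.X ⊢ —b→ q0, —c→ q1
  q1 = a.0 ⊢ —a→ q2
  q2 = 0 ⊢ stopped
Bisimilarity quotient blocks:
  B0 = {p0}
  B1 = {p1}
  B2 = {p2}
  B3 = {p3, q2}
  B4 = {q0}
  B5 = {q1}
p0 ∈ B0, q0 ∈ B4 → different blocks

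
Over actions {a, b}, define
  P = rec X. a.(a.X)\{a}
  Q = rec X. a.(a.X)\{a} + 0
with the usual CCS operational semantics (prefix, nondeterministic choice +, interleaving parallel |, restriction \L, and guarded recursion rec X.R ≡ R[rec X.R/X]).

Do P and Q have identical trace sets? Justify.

traces(P) = traces(Q)

P's transition system — 2 states:
  s0 = rec X. a.(a.X)\{a} has moves —a→ s1
  s1 = (a.(rec X. a.(a.X)\{a}))\{a} has moves ∅
Q's transition system — 2 states:
  t0 = rec X. a.(a.X)\{a} + 0 has moves —a→ t1
  t1 = (a.(rec X. a.(a.X)\{a} + 0))\{a} has moves ∅
Partition-refinement fixed point:
  B0 = {s0, t0}
  B1 = {s1, t1}
s0 ∈ B0, t0 ∈ B0 → same block
Bisimilar ⇒ trace-equivalent.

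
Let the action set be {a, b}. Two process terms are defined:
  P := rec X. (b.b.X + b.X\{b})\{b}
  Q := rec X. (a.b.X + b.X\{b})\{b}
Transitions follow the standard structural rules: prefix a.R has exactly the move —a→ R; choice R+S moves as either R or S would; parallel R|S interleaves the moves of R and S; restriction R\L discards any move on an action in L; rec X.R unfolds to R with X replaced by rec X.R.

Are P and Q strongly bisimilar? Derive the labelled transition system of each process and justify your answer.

P's transition system — 1 states:
  p0 = rec X. (b.b.X + b.X\{b})\{b} ⊢ stopped
Q's transition system — 2 states:
  q0 = rec X. (a.b.X + b.X\{b})\{b} ⊢ =a=> q1
  q1 = (b.(rec X. (a.b.X + b.X\{b})\{b}))\{b} ⊢ stopped
Bisimilarity quotient blocks:
  B0 = {p0, q1}
  B1 = {q0}
p0 ∈ B0, q0 ∈ B1 → different blocks

P ≁ Q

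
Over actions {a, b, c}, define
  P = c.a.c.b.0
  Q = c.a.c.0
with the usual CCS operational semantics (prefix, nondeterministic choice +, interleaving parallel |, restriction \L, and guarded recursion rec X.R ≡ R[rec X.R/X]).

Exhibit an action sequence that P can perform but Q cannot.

LTS(P): 5 reachable states
  s0 = c.a.c.b.0 ⊢ =c=> s1
  s1 = a.c.b.0 ⊢ =a=> s2
  s2 = c.b.0 ⊢ =c=> s3
  s3 = b.0 ⊢ =b=> s4
  s4 = 0 ⊢ (no moves)
LTS(Q): 4 reachable states
  t0 = c.a.c.0 ⊢ =c=> t1
  t1 = a.c.0 ⊢ =a=> t2
  t2 = c.0 ⊢ =c=> t3
  t3 = 0 ⊢ (no moves)
Trace ⟨cacb⟩ through P, begin at {s0}:
  after c @ step 1: {s1}
  after a @ step 2: {s2}
  after c @ step 3: {s3}
  after b @ step 4: {s4}
  ✓ P
Trace ⟨cacb⟩ through Q, begin at {t0}:
  after c @ step 1: {t1}
  after a @ step 2: {t2}
  after c @ step 3: {t3}
  after b @ step 4: ∅  — Q cannot continue

cacb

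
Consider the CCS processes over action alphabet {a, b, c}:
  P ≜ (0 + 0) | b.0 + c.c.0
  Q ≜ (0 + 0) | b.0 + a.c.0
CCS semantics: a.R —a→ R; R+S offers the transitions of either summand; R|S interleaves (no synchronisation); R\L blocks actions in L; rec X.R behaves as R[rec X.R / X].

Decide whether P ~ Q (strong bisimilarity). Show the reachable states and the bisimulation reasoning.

P ≁ Q

Reachable graph of P (4 states):
  p0 = (0 + 0) | b.0 + c.c.0 :: --b--▸ p1, --c--▸ p2
  p1 = (0 + 0) | 0 :: ∅
  p2 = c.0 :: --c--▸ p3
  p3 = 0 :: ∅
Reachable graph of Q (4 states):
  q0 = (0 + 0) | b.0 + a.c.0 :: --a--▸ q1, --b--▸ q2
  q1 = c.0 :: --c--▸ q3
  q2 = (0 + 0) | 0 :: ∅
  q3 = 0 :: ∅
Bisimilarity quotient blocks:
  B0 = {p0}
  B1 = {p2, q1}
  B2 = {p1, p3, q2, q3}
  B3 = {q0}
p0 ∈ B0, q0 ∈ B3 → different blocks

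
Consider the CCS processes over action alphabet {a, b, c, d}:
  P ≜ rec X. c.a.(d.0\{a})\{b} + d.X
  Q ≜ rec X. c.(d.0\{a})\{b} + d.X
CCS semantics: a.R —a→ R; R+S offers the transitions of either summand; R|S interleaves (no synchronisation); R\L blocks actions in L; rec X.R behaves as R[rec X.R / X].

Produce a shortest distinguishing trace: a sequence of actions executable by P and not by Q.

ca

P's transition system — 4 states:
  p0 = rec X. c.a.(d.0\{a})\{b} + d.X | ··c··> p1, ··d··> p0
  p1 = a.(d.0\{a})\{b} | ··a··> p2
  p2 = (d.0\{a})\{b} | ··d··> p3
  p3 = 0\{a}\{b} | ·
Q's transition system — 3 states:
  q0 = rec X. c.(d.0\{a})\{b} + d.X | ··c··> q1, ··d··> q0
  q1 = (d.0\{a})\{b} | ··d··> q2
  q2 = 0\{a}\{b} | ·
Trace ⟨ca⟩ through P, begin at {p0}:
  step 1 (c): {p1}
  step 2 (a): {p2}
  — P admits the full trace.
Trace ⟨ca⟩ through Q, begin at {q0}:
  step 1 (c): {q1}
  step 2 (a): ∅  — Q cannot continue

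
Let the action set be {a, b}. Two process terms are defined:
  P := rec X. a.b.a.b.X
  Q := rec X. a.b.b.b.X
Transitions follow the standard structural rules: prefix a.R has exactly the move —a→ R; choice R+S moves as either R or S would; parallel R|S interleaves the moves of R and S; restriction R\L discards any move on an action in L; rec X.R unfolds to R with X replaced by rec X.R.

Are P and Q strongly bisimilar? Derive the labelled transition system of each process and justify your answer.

NO

Reachable graph of P (4 states):
  u0 = rec X. a.b.a.b.X :: —a→ u1
  u1 = b.a.b.(rec X. a.b.a.b.X) :: —b→ u2
  u2 = a.b.(rec X. a.b.a.b.X) :: —a→ u3
  u3 = b.(rec X. a.b.a.b.X) :: —b→ u0
Reachable graph of Q (4 states):
  v0 = rec X. a.b.b.b.X :: —a→ v1
  v1 = b.b.b.(rec X. a.b.b.b.X) :: —b→ v2
  v2 = b.b.(rec X. a.b.b.b.X) :: —b→ v3
  v3 = b.(rec X. a.b.b.b.X) :: —b→ v0
Bisimilarity quotient blocks:
  B0 = {u0, u2}
  B1 = {u1, u3}
  B2 = {v0}
  B3 = {v1}
  B4 = {v2}
  B5 = {v3}
u0 ∈ B0, v0 ∈ B2 → different blocks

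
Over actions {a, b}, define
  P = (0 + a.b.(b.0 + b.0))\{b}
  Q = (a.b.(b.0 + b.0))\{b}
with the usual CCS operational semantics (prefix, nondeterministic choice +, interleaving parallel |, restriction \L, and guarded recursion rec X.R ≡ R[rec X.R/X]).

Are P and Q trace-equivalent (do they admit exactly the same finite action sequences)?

LTS(P): 2 reachable states
  s0 = (0 + a.b.(b.0 + b.0))\{b} :: ··a··> s1
  s1 = (b.(b.0 + b.0))\{b} :: stopped
LTS(Q): 2 reachable states
  t0 = (a.b.(b.0 + b.0))\{b} :: ··a··> t1
  t1 = (b.(b.0 + b.0))\{b} :: stopped
Coarsest stable partition (strong bisimilarity classes):
  B0 = {s0, t0}
  B1 = {s1, t1}
s0 ∈ B0, t0 ∈ B0 → same block
Bisimilar ⇒ trace-equivalent.

trace-equivalent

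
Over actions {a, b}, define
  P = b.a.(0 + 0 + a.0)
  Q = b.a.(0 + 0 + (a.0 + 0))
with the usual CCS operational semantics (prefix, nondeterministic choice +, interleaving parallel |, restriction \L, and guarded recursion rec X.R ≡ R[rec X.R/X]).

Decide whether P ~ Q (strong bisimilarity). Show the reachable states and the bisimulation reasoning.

P ~ Q

LTS(P): 4 reachable states
  m0 = b.a.(0 + 0 + a.0) :: -b-> m1
  m1 = a.(0 + 0 + a.0) :: -a-> m2
  m2 = 0 + 0 + a.0 :: -a-> m3
  m3 = 0 :: ∅
LTS(Q): 4 reachable states
  n0 = b.a.(0 + 0 + (a.0 + 0)) :: -b-> n1
  n1 = a.(0 + 0 + (a.0 + 0)) :: -a-> n2
  n2 = 0 + 0 + (a.0 + 0) :: -a-> n3
  n3 = 0 :: ∅
Coarsest stable partition (strong bisimilarity classes):
  B0 = {m0, n0}
  B1 = {m1, n1}
  B2 = {m2, n2}
  B3 = {m3, n3}
m0 ∈ B0, n0 ∈ B0 → same block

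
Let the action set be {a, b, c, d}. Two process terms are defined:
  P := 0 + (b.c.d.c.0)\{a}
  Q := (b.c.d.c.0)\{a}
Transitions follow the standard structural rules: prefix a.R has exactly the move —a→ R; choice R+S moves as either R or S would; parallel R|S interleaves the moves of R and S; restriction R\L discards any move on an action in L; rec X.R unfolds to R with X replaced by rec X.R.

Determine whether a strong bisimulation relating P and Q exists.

YES

LTS(P): 5 reachable states
  u0 = 0 + (b.c.d.c.0)\{a} ⊢ —b→ u1
  u1 = (c.d.c.0)\{a} ⊢ —c→ u2
  u2 = (d.c.0)\{a} ⊢ —d→ u3
  u3 = (c.0)\{a} ⊢ —c→ u4
  u4 = 0\{a} ⊢ (no moves)
LTS(Q): 5 reachable states
  v0 = (b.c.d.c.0)\{a} ⊢ —b→ v1
  v1 = (c.d.c.0)\{a} ⊢ —c→ v2
  v2 = (d.c.0)\{a} ⊢ —d→ v3
  v3 = (c.0)\{a} ⊢ —c→ v4
  v4 = 0\{a} ⊢ (no moves)
Bisimilarity quotient blocks:
  B0 = {u0, v0}
  B1 = {u1, v1}
  B2 = {u2, v2}
  B3 = {u3, v3}
  B4 = {u4, v4}
u0 ∈ B0, v0 ∈ B0 → same block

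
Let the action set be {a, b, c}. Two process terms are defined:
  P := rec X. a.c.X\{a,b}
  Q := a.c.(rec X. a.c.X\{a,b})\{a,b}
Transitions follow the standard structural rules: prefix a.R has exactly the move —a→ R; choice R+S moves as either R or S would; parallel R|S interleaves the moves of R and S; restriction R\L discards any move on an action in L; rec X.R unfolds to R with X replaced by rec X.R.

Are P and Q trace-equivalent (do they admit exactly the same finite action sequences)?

traces(P) = traces(Q)

P's transition system — 3 states:
  p0 = rec X. a.c.X\{a,b} has moves =a=> p1
  p1 = c.(rec X. a.c.X\{a,b})\{a,b} has moves =c=> p2
  p2 = (rec X. a.c.X\{a,b})\{a,b} has moves ∅
Q's transition system — 3 states:
  q0 = a.c.(rec X. a.c.X\{a,b})\{a,b} has moves =a=> q1
  q1 = c.(rec X. a.c.X\{a,b})\{a,b} has moves =c=> q2
  q2 = (rec X. a.c.X\{a,b})\{a,b} has moves ∅
Bisimilarity quotient blocks:
  B0 = {p0, q0}
  B1 = {p1, q1}
  B2 = {p2, q2}
p0 ∈ B0, q0 ∈ B0 → same block
Bisimilar ⇒ trace-equivalent.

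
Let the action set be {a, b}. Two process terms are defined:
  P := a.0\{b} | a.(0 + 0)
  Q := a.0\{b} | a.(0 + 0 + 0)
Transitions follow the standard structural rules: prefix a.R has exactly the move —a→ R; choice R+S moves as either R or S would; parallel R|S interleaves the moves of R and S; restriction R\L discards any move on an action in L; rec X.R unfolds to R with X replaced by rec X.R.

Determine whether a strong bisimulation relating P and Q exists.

P ~ Q

LTS(P): 4 reachable states
  p0 = a.0\{b} | a.(0 + 0) → ··a··> p1, ··a··> p2
  p1 = 0\{b} | a.(0 + 0) → ··a··> p3
  p2 = a.0\{b} | (0 + 0) → ··a··> p3
  p3 = 0\{b} | (0 + 0) → ·
LTS(Q): 4 reachable states
  q0 = a.0\{b} | a.(0 + 0 + 0) → ··a··> q1, ··a··> q2
  q1 = 0\{b} | a.(0 + 0 + 0) → ··a··> q3
  q2 = a.0\{b} | (0 + 0 + 0) → ··a··> q3
  q3 = 0\{b} | (0 + 0 + 0) → ·
Coarsest stable partition (strong bisimilarity classes):
  B0 = {p0, q0}
  B1 = {p1, p2, q1, q2}
  B2 = {p3, q3}
p0 ∈ B0, q0 ∈ B0 → same block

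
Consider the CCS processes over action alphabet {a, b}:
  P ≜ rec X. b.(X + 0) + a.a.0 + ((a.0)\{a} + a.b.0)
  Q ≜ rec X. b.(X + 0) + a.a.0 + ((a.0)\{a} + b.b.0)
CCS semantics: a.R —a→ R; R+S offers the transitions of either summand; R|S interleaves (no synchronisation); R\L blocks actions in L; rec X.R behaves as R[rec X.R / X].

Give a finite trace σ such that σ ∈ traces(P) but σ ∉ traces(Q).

P's transition system — 5 states:
  p0 = rec X. b.(X + 0) + a.a.0 + ((a.0)\{a} + a.b.0) :: -a-> p1, -a-> p2, -b-> p3
  p1 = a.0 :: -a-> p4
  p2 = b.0 :: -b-> p4
  p3 = (rec X. b.(X + 0) + a.a.0 + ((a.0)\{a} + a.b.0)) + 0 :: -a-> p1, -a-> p2, -b-> p3
  p4 = 0 :: ·
Q's transition system — 5 states:
  q0 = rec X. b.(X + 0) + a.a.0 + ((a.0)\{a} + b.b.0) :: -a-> q1, -b-> q2, -b-> q3
  q1 = a.0 :: -a-> q4
  q2 = (rec X. b.(X + 0) + a.a.0 + ((a.0)\{a} + b.b.0)) + 0 :: -a-> q1, -b-> q2, -b-> q3
  q3 = b.0 :: -b-> q4
  q4 = 0 :: ·
Run σ = ⟨ab⟩ on P: start {p0}
  step 1 (a): {p1, p2}
  step 2 (b): {p4}
  — P admits the full trace.
Run σ = ⟨ab⟩ on Q: start {q0}
  step 1 (a): {q1}
  step 2 (b): no successor for Q

ab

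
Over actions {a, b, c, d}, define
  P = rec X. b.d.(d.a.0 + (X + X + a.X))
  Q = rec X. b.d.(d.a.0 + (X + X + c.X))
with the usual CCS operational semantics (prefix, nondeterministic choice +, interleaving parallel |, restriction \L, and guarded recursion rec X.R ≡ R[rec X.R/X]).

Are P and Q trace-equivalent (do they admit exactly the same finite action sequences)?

LTS(P): 5 reachable states
  m0 = rec X. b.d.(d.a.0 + (X + X + a.X)) → —b→ m1
  m1 = d.(d.a.0 + ((rec X. b.d.(d.a.0 + (X + X + a.X))) + (rec X. b.d.(d.a.0 + (X + X + a.X))) + a.(rec X. b.d.(d.a.0 + (X + X + a.X))))) → —d→ m2
  m2 = d.a.0 + ((rec X. b.d.(d.a.0 + (X + X + a.X))) + (rec X. b.d.(d.a.0 + (X + X + a.X))) + a.(rec X. b.d.(d.a.0 + (X + X + a.X)))) → —a→ m0, —b→ m1, —d→ m3
  m3 = a.0 → —a→ m4
  m4 = 0 → ·
LTS(Q): 5 reachable states
  n0 = rec X. b.d.(d.a.0 + (X + X + c.X)) → —b→ n1
  n1 = d.(d.a.0 + ((rec X. b.d.(d.a.0 + (X + X + c.X))) + (rec X. b.d.(d.a.0 + (X + X + c.X))) + c.(rec X. b.d.(d.a.0 + (X + X + c.X))))) → —d→ n2
  n2 = d.a.0 + ((rec X. b.d.(d.a.0 + (X + X + c.X))) + (rec X. b.d.(d.a.0 + (X + X + c.X))) + c.(rec X. b.d.(d.a.0 + (X + X + c.X)))) → —b→ n1, —c→ n0, —d→ n3
  n3 = a.0 → —a→ n4
  n4 = 0 → ·
Executing bda from P (initial set {m0}):
  after b @ step 1: {m1}
  after d @ step 2: {m2}
  after a @ step 3: {m0}
  P completes σ.
Executing bda from Q (initial set {n0}):
  after b @ step 1: {n1}
  after d @ step 2: {n2}
  after a @ step 3: ∅ (Q stuck)

trace-distinct — witness ⟨bda⟩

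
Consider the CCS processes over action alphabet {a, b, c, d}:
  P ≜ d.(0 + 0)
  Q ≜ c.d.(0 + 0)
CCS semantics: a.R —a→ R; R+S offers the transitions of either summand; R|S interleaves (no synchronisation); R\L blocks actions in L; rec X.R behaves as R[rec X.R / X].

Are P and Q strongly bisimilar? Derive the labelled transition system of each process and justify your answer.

LTS(P): 2 reachable states
  m0 = d.(0 + 0) | =d=> m1
  m1 = 0 + 0 | ·
LTS(Q): 3 reachable states
  n0 = c.d.(0 + 0) | =c=> n1
  n1 = d.(0 + 0) | =d=> n2
  n2 = 0 + 0 | ·
Coarsest stable partition (strong bisimilarity classes):
  B0 = {m0, n1}
  B1 = {m1, n2}
  B2 = {n0}
m0 ∈ B0, n0 ∈ B2 → different blocks

NO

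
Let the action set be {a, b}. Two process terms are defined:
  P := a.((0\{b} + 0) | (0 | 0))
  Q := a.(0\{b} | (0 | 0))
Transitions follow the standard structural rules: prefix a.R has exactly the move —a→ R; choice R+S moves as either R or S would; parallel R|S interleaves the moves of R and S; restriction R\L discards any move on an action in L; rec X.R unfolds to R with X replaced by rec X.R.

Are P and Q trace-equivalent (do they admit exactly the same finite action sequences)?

Reachable graph of P (2 states):
  s0 = a.((0\{b} + 0) | (0 | 0)) → -a-> s1
  s1 = (0\{b} + 0) | (0 | 0) → stopped
Reachable graph of Q (2 states):
  t0 = a.(0\{b} | (0 | 0)) → -a-> t1
  t1 = 0\{b} | (0 | 0) → stopped
Partition-refinement fixed point:
  B0 = {s0, t0}
  B1 = {s1, t1}
s0 ∈ B0, t0 ∈ B0 → same block
Bisimilar ⇒ trace-equivalent.

traces(P) = traces(Q)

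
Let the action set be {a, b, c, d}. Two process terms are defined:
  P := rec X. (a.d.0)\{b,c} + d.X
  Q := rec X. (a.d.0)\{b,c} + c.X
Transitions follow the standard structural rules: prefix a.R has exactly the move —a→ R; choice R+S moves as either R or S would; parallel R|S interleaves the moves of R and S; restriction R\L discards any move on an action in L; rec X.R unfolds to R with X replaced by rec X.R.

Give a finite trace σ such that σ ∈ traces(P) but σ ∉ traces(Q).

Reachable graph of P (3 states):
  u0 = rec X. (a.d.0)\{b,c} + d.X has moves —a→ u1, —d→ u0
  u1 = (d.0)\{b,c} has moves —d→ u2
  u2 = 0\{b,c} has moves (no moves)
Reachable graph of Q (3 states):
  v0 = rec X. (a.d.0)\{b,c} + c.X has moves —a→ v1, —c→ v0
  v1 = (d.0)\{b,c} has moves —d→ v2
  v2 = 0\{b,c} has moves (no moves)
Run σ = ⟨d⟩ on P: start {u0}
  step 1 (d): {u0}
  ✓ P
Run σ = ⟨d⟩ on Q: start {v0}
  step 1 (d): no successor for Q

d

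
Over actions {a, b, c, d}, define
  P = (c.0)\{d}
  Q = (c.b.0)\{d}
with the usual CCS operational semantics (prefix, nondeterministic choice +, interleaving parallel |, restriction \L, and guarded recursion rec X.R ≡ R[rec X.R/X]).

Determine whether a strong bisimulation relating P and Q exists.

P's transition system — 2 states:
  m0 = (c.0)\{d} has moves —c→ m1
  m1 = 0\{d} has moves (no moves)
Q's transition system — 3 states:
  n0 = (c.b.0)\{d} has moves —c→ n1
  n1 = (b.0)\{d} has moves —b→ n2
  n2 = 0\{d} has moves (no moves)
Partition-refinement fixed point:
  B0 = {m0}
  B1 = {m1, n2}
  B2 = {n0}
  B3 = {n1}
m0 ∈ B0, n0 ∈ B2 → different blocks

not bisimilar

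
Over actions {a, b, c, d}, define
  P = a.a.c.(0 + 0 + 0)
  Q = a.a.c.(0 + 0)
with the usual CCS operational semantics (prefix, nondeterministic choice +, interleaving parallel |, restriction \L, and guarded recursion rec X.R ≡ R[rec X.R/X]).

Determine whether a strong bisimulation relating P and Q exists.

bisimilar

LTS(P): 4 reachable states
  s0 = a.a.c.(0 + 0 + 0) :: =a=> s1
  s1 = a.c.(0 + 0 + 0) :: =a=> s2
  s2 = c.(0 + 0 + 0) :: =c=> s3
  s3 = 0 + 0 + 0 :: (no moves)
LTS(Q): 4 reachable states
  t0 = a.a.c.(0 + 0) :: =a=> t1
  t1 = a.c.(0 + 0) :: =a=> t2
  t2 = c.(0 + 0) :: =c=> t3
  t3 = 0 + 0 :: (no moves)
Partition-refinement fixed point:
  B0 = {s0, t0}
  B1 = {s1, t1}
  B2 = {s2, t2}
  B3 = {s3, t3}
s0 ∈ B0, t0 ∈ B0 → same block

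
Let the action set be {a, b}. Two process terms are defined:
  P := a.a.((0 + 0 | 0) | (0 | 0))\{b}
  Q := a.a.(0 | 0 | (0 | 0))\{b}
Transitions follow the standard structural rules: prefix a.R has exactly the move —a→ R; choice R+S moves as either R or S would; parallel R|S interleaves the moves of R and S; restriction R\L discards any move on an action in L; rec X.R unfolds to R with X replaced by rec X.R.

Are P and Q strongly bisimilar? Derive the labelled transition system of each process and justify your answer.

P's transition system — 3 states:
  m0 = a.a.((0 + 0 | 0) | (0 | 0))\{b} | =a=> m1
  m1 = a.((0 + 0 | 0) | (0 | 0))\{b} | =a=> m2
  m2 = ((0 + 0 | 0) | (0 | 0))\{b} | ·
Q's transition system — 3 states:
  n0 = a.a.(0 | 0 | (0 | 0))\{b} | =a=> n1
  n1 = a.(0 | 0 | (0 | 0))\{b} | =a=> n2
  n2 = (0 | 0 | (0 | 0))\{b} | ·
Bisimilarity quotient blocks:
  B0 = {m0, n0}
  B1 = {m1, n1}
  B2 = {m2, n2}
m0 ∈ B0, n0 ∈ B0 → same block

bisimilar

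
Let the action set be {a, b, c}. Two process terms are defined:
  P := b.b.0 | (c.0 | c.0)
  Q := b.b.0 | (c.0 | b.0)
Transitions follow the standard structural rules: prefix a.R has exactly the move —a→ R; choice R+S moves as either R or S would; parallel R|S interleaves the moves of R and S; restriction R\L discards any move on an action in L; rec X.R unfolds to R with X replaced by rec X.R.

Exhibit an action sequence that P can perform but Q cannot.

cc

P's transition system — 12 states:
  s0 = b.b.0 | (c.0 | c.0) has moves =b=> s1, =c=> s2, =c=> s3
  s1 = b.0 | (c.0 | c.0) has moves =b=> s4, =c=> s5, =c=> s6
  s2 = b.b.0 | (0 | c.0) has moves =b=> s5, =c=> s7
  s3 = b.b.0 | (c.0 | 0) has moves =b=> s6, =c=> s7
  s4 = 0 | (c.0 | c.0) has moves =c=> s8, =c=> s9
  s5 = b.0 | (0 | c.0) has moves =b=> s8, =c=> s10
  s6 = b.0 | (c.0 | 0) has moves =b=> s9, =c=> s10
  s7 = b.b.0 | (0 | 0) has moves =b=> s10
  s8 = 0 | (0 | c.0) has moves =c=> s11
  s9 = 0 | (c.0 | 0) has moves =c=> s11
  s10 = b.0 | (0 | 0) has moves =b=> s11
  s11 = 0 | (0 | 0) has moves stopped
Q's transition system — 12 states:
  t0 = b.b.0 | (c.0 | b.0) has moves =b=> t1, =b=> t2, =c=> t3
  t1 = b.0 | (c.0 | b.0) has moves =b=> t4, =b=> t5, =c=> t6
  t2 = b.b.0 | (c.0 | 0) has moves =b=> t5, =c=> t7
  t3 = b.b.0 | (0 | b.0) has moves =b=> t6, =b=> t7
  t4 = 0 | (c.0 | b.0) has moves =b=> t8, =c=> t9
  t5 = b.0 | (c.0 | 0) has moves =b=> t8, =c=> t10
  t6 = b.0 | (0 | b.0) has moves =b=> t10, =b=> t9
  t7 = b.b.0 | (0 | 0) has moves =b=> t10
  t8 = 0 | (c.0 | 0) has moves =c=> t11
  t9 = 0 | (0 | b.0) has moves =b=> t11
  t10 = b.0 | (0 | 0) has moves =b=> t11
  t11 = 0 | (0 | 0) has moves stopped
Executing cc from P (initial set {s0}):
  step 1 (c): {s2, s3}
  step 2 (c): {s7}
  P completes σ.
Executing cc from Q (initial set {t0}):
  step 1 (c): {t3}
  step 2 (c): ∅ (Q stuck)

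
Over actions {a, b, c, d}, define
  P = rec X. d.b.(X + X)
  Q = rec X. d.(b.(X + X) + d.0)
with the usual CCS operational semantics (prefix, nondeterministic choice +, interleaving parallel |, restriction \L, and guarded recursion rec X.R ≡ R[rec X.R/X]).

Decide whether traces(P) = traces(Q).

traces(P) ≠ traces(Q) — witness ⟨dd⟩

LTS(P): 3 reachable states
  u0 = rec X. d.b.(X + X) | —d→ u1
  u1 = b.((rec X. d.b.(X + X)) + (rec X. d.b.(X + X))) | —b→ u2
  u2 = (rec X. d.b.(X + X)) + (rec X. d.b.(X + X)) | —d→ u1
LTS(Q): 4 reachable states
  v0 = rec X. d.(b.(X + X) + d.0) | —d→ v1
  v1 = b.((rec X. d.(b.(X + X) + d.0)) + (rec X. d.(b.(X + X) + d.0))) + d.0 | —b→ v2, —d→ v3
  v2 = (rec X. d.(b.(X + X) + d.0)) + (rec X. d.(b.(X + X) + d.0)) | —d→ v1
  v3 = 0 | ∅
Executing dd from Q (initial set {v0}):
  after d @ step 1: {v1}
  after d @ step 2: {v3}
  Q completes σ.
Executing dd from P (initial set {u0}):
  after d @ step 1: {u1}
  after d @ step 2: ∅ (P stuck)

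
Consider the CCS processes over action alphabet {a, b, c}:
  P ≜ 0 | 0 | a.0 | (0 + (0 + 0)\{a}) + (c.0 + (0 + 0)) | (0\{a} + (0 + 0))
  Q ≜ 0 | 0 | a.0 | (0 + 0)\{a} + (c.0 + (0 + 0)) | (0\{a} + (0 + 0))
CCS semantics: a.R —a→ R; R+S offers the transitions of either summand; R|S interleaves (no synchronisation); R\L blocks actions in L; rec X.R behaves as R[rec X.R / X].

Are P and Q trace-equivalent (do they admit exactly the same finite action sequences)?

traces(P) = traces(Q)

Reachable graph of P (3 states):
  m0 = 0 | 0 | a.0 | (0 + (0 + 0)\{a}) + (c.0 + (0 + 0)) | (0\{a} + (0 + 0)) | -a-> m1, -c-> m2
  m1 = 0 | 0 | 0 | (0 + (0 + 0)\{a}) | deadlocked
  m2 = 0 | (0\{a} + (0 + 0)) | deadlocked
Reachable graph of Q (3 states):
  n0 = 0 | 0 | a.0 | (0 + 0)\{a} + (c.0 + (0 + 0)) | (0\{a} + (0 + 0)) | -a-> n1, -c-> n2
  n1 = 0 | 0 | 0 | (0 + 0)\{a} | deadlocked
  n2 = 0 | (0\{a} + (0 + 0)) | deadlocked
Coarsest stable partition (strong bisimilarity classes):
  B0 = {m0, n0}
  B1 = {m1, m2, n1, n2}
m0 ∈ B0, n0 ∈ B0 → same block
Bisimilar ⇒ trace-equivalent.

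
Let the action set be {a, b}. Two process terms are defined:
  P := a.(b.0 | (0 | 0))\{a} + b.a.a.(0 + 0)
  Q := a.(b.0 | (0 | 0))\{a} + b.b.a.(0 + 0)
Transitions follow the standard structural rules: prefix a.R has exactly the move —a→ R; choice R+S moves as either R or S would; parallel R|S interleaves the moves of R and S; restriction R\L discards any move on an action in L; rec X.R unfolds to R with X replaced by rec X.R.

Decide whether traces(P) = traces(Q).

NO — witness ⟨ba⟩

P's transition system — 6 states:
  m0 = a.(b.0 | (0 | 0))\{a} + b.a.a.(0 + 0) :: =a=> m1, =b=> m2
  m1 = (b.0 | (0 | 0))\{a} :: =b=> m3
  m2 = a.a.(0 + 0) :: =a=> m4
  m3 = (0 | (0 | 0))\{a} :: deadlocked
  m4 = a.(0 + 0) :: =a=> m5
  m5 = 0 + 0 :: deadlocked
Q's transition system — 6 states:
  n0 = a.(b.0 | (0 | 0))\{a} + b.b.a.(0 + 0) :: =a=> n1, =b=> n2
  n1 = (b.0 | (0 | 0))\{a} :: =b=> n3
  n2 = b.a.(0 + 0) :: =b=> n4
  n3 = (0 | (0 | 0))\{a} :: deadlocked
  n4 = a.(0 + 0) :: =a=> n5
  n5 = 0 + 0 :: deadlocked
Trace ⟨ba⟩ through P, begin at {m0}:
  step 1 (b): {m2}
  step 2 (a): {m4}
  — P admits the full trace.
Trace ⟨ba⟩ through Q, begin at {n0}:
  step 1 (b): {n2}
  step 2 (a): ∅ (Q stuck)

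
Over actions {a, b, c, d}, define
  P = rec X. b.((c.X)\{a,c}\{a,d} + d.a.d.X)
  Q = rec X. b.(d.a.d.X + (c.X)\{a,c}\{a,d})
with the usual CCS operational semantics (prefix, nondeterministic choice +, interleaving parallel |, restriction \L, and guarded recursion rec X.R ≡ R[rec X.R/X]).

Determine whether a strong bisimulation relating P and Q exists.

Reachable graph of P (4 states):
  p0 = rec X. b.((c.X)\{a,c}\{a,d} + d.a.d.X) | --b--▸ p1
  p1 = (c.(rec X. b.((c.X)\{a,c}\{a,d} + d.a.d.X)))\{a,c}\{a,d} + d.a.d.(rec X. b.((c.X)\{a,c}\{a,d} + d.a.d.X)) | --d--▸ p2
  p2 = a.d.(rec X. b.((c.X)\{a,c}\{a,d} + d.a.d.X)) | --a--▸ p3
  p3 = d.(rec X. b.((c.X)\{a,c}\{a,d} + d.a.d.X)) | --d--▸ p0
Reachable graph of Q (4 states):
  q0 = rec X. b.(d.a.d.X + (c.X)\{a,c}\{a,d}) | --b--▸ q1
  q1 = d.a.d.(rec X. b.(d.a.d.X + (c.X)\{a,c}\{a,d})) + (c.(rec X. b.(d.a.d.X + (c.X)\{a,c}\{a,d})))\{a,c}\{a,d} | --d--▸ q2
  q2 = a.d.(rec X. b.(d.a.d.X + (c.X)\{a,c}\{a,d})) | --a--▸ q3
  q3 = d.(rec X. b.(d.a.d.X + (c.X)\{a,c}\{a,d})) | --d--▸ q0
Coarsest stable partition (strong bisimilarity classes):
  B0 = {p0, q0}
  B1 = {p1, q1}
  B2 = {p2, q2}
  B3 = {p3, q3}
p0 ∈ B0, q0 ∈ B0 → same block

YES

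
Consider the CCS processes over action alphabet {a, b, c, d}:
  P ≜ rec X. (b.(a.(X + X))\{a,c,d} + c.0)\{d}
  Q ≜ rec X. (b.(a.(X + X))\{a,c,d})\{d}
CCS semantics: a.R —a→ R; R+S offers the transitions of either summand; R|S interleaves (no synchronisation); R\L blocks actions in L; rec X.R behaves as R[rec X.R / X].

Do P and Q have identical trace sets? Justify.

trace-distinct — witness ⟨c⟩

LTS(P): 3 reachable states
  s0 = rec X. (b.(a.(X + X))\{a,c,d} + c.0)\{d} → -b-> s1, -c-> s2
  s1 = (a.((rec X. (b.(a.(X + X))\{a,c,d} + c.0)\{d}) + (rec X. (b.(a.(X + X))\{a,c,d} + c.0)\{d})))\{a,c,d}\{d} → ∅
  s2 = 0\{d} → ∅
LTS(Q): 2 reachable states
  t0 = rec X. (b.(a.(X + X))\{a,c,d})\{d} → -b-> t1
  t1 = (a.((rec X. (b.(a.(X + X))\{a,c,d})\{d}) + (rec X. (b.(a.(X + X))\{a,c,d})\{d})))\{a,c,d}\{d} → ∅
Run σ = ⟨c⟩ on P: start {s0}
  after c @ step 1: {s2}
  — P admits the full trace.
Run σ = ⟨c⟩ on Q: start {t0}
  after c @ step 1: no successor for Q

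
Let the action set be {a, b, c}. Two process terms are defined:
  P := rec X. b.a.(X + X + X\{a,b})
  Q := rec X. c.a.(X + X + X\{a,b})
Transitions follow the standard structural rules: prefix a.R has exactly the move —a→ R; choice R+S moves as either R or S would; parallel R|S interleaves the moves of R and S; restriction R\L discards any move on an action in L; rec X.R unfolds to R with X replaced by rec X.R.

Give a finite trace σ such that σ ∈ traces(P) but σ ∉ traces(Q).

b

P's transition system — 3 states:
  p0 = rec X. b.a.(X + X + X\{a,b}) | ··b··> p1
  p1 = a.((rec X. b.a.(X + X + X\{a,b})) + (rec X. b.a.(X + X + X\{a,b})) + (rec X. b.a.(X + X + X\{a,b}))\{a,b}) | ··a··> p2
  p2 = (rec X. b.a.(X + X + X\{a,b})) + (rec X. b.a.(X + X + X\{a,b})) + (rec X. b.a.(X + X + X\{a,b}))\{a,b} | ··b··> p1
Q's transition system — 4 states:
  q0 = rec X. c.a.(X + X + X\{a,b}) | ··c··> q1
  q1 = a.((rec X. c.a.(X + X + X\{a,b})) + (rec X. c.a.(X + X + X\{a,b})) + (rec X. c.a.(X + X + X\{a,b}))\{a,b}) | ··a··> q2
  q2 = (rec X. c.a.(X + X + X\{a,b})) + (rec X. c.a.(X + X + X\{a,b})) + (rec X. c.a.(X + X + X\{a,b}))\{a,b} | ··c··> q1, ··c··> q3
  q3 = (a.((rec X. c.a.(X + X + X\{a,b})) + (rec X. c.a.(X + X + X\{a,b})) + (rec X. c.a.(X + X + X\{a,b}))\{a,b}))\{a,b} | ·
Executing b from P (initial set {p0}):
  after b @ step 1: {p1}
  — P admits the full trace.
Executing b from Q (initial set {q0}):
  after b @ step 1: ∅  — Q cannot continue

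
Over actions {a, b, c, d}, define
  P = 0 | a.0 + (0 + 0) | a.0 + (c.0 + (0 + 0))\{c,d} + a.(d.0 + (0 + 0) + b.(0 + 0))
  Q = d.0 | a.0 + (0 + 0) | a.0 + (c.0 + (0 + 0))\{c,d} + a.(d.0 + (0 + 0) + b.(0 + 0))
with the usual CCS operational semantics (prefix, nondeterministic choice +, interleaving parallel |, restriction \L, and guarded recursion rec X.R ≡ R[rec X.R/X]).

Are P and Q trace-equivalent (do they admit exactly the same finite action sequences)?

Reachable graph of P (6 states):
  p0 = 0 | a.0 + (0 + 0) | a.0 + (c.0 + (0 + 0))\{c,d} + a.(d.0 + (0 + 0) + b.(0 + 0)) ⊢ ··a··> p1, ··a··> p2, ··a··> p3
  p1 = (0 + 0) | 0 ⊢ deadlocked
  p2 = 0 | 0 ⊢ deadlocked
  p3 = d.0 + (0 + 0) + b.(0 + 0) ⊢ ··b··> p4, ··d··> p5
  p4 = 0 + 0 ⊢ deadlocked
  p5 = 0 ⊢ deadlocked
Reachable graph of Q (8 states):
  q0 = d.0 | a.0 + (0 + 0) | a.0 + (c.0 + (0 + 0))\{c,d} + a.(d.0 + (0 + 0) + b.(0 + 0)) ⊢ ··a··> q1, ··a··> q2, ··a··> q3, ··d··> q4
  q1 = (0 + 0) | 0 ⊢ deadlocked
  q2 = d.0 + (0 + 0) + b.(0 + 0) ⊢ ··b··> q5, ··d··> q6
  q3 = d.0 | 0 ⊢ ··d··> q7
  q4 = 0 | a.0 ⊢ ··a··> q7
  q5 = 0 + 0 ⊢ deadlocked
  q6 = 0 ⊢ deadlocked
  q7 = 0 | 0 ⊢ deadlocked
Trace ⟨d⟩ through Q, begin at {q0}:
  step 1 (d): {q4}
  ✓ Q
Trace ⟨d⟩ through P, begin at {p0}:
  step 1 (d): ∅  — P cannot continue

NO — witness ⟨d⟩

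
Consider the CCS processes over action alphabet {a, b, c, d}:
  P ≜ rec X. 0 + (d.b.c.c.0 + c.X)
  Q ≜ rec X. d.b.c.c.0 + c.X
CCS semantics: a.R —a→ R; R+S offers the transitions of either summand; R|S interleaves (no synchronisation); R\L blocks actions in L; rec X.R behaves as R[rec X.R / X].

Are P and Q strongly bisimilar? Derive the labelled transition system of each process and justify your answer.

P ~ Q

Reachable graph of P (5 states):
  p0 = rec X. 0 + (d.b.c.c.0 + c.X) → ··c··> p0, ··d··> p1
  p1 = b.c.c.0 → ··b··> p2
  p2 = c.c.0 → ··c··> p3
  p3 = c.0 → ··c··> p4
  p4 = 0 → stopped
Reachable graph of Q (5 states):
  q0 = rec X. d.b.c.c.0 + c.X → ··c··> q0, ··d··> q1
  q1 = b.c.c.0 → ··b··> q2
  q2 = c.c.0 → ··c··> q3
  q3 = c.0 → ··c··> q4
  q4 = 0 → stopped
Coarsest stable partition (strong bisimilarity classes):
  B0 = {p0, q0}
  B1 = {p1, q1}
  B2 = {p2, q2}
  B3 = {p3, q3}
  B4 = {p4, q4}
p0 ∈ B0, q0 ∈ B0 → same block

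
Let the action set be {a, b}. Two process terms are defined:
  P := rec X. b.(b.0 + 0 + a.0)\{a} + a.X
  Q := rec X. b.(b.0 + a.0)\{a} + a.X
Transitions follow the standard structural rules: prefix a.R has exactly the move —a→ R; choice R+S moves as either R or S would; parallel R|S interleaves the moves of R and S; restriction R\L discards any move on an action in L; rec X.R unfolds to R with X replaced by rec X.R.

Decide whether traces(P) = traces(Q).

Reachable graph of P (3 states):
  s0 = rec X. b.(b.0 + 0 + a.0)\{a} + a.X | —a→ s0, —b→ s1
  s1 = (b.0 + 0 + a.0)\{a} | —b→ s2
  s2 = 0\{a} | ·
Reachable graph of Q (3 states):
  t0 = rec X. b.(b.0 + a.0)\{a} + a.X | —a→ t0, —b→ t1
  t1 = (b.0 + a.0)\{a} | —b→ t2
  t2 = 0\{a} | ·
Bisimilarity quotient blocks:
  B0 = {s0, t0}
  B1 = {s1, t1}
  B2 = {s2, t2}
s0 ∈ B0, t0 ∈ B0 → same block
Bisimilar ⇒ trace-equivalent.

trace-equivalent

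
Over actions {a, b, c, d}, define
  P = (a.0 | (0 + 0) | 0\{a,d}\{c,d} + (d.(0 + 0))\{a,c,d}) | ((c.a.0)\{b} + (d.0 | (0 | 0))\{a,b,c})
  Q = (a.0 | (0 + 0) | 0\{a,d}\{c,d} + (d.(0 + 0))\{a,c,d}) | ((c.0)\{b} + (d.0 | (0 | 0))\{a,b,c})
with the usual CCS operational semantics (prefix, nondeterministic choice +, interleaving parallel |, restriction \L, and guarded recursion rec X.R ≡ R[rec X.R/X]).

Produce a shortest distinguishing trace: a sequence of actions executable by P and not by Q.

aca

P's transition system — 8 states:
  m0 = (a.0 | (0 + 0) | 0\{a,d}\{c,d} + (d.(0 + 0))\{a,c,d}) | ((c.a.0)\{b} + (d.0 | (0 | 0))\{a,b,c}) has moves --a--▸ m1, --c--▸ m2, --d--▸ m3
  m1 = 0 | (0 + 0) | 0\{a,d}\{c,d} | ((c.a.0)\{b} + (d.0 | (0 | 0))\{a,b,c}) has moves --c--▸ m4, --d--▸ m5
  m2 = (a.0 | (0 + 0) | 0\{a,d}\{c,d} + (d.(0 + 0))\{a,c,d}) | (a.0)\{b} has moves --a--▸ m4, --a--▸ m6
  m3 = (a.0 | (0 + 0) | 0\{a,d}\{c,d} + (d.(0 + 0))\{a,c,d}) | (0 | (0 | 0))\{a,b,c} has moves --a--▸ m5
  m4 = 0 | (0 + 0) | 0\{a,d}\{c,d} | (a.0)\{b} has moves --a--▸ m7
  m5 = 0 | (0 + 0) | 0\{a,d}\{c,d} | (0 | (0 | 0))\{a,b,c} has moves ∅
  m6 = (a.0 | (0 + 0) | 0\{a,d}\{c,d} + (d.(0 + 0))\{a,c,d}) | 0\{b} has moves --a--▸ m7
  m7 = 0 | (0 + 0) | 0\{a,d}\{c,d} | 0\{b} has moves ∅
Q's transition system — 6 states:
  n0 = (a.0 | (0 + 0) | 0\{a,d}\{c,d} + (d.(0 + 0))\{a,c,d}) | ((c.0)\{b} + (d.0 | (0 | 0))\{a,b,c}) has moves --a--▸ n1, --c--▸ n2, --d--▸ n3
  n1 = 0 | (0 + 0) | 0\{a,d}\{c,d} | ((c.0)\{b} + (d.0 | (0 | 0))\{a,b,c}) has moves --c--▸ n4, --d--▸ n5
  n2 = (a.0 | (0 + 0) | 0\{a,d}\{c,d} + (d.(0 + 0))\{a,c,d}) | 0\{b} has moves --a--▸ n4
  n3 = (a.0 | (0 + 0) | 0\{a,d}\{c,d} + (d.(0 + 0))\{a,c,d}) | (0 | (0 | 0))\{a,b,c} has moves --a--▸ n5
  n4 = 0 | (0 + 0) | 0\{a,d}\{c,d} | 0\{b} has moves ∅
  n5 = 0 | (0 + 0) | 0\{a,d}\{c,d} | (0 | (0 | 0))\{a,b,c} has moves ∅
Executing aca from P (initial set {m0}):
  after a @ step 1: {m1}
  after c @ step 2: {m4}
  after a @ step 3: {m7}
  P completes σ.
Executing aca from Q (initial set {n0}):
  after a @ step 1: {n1}
  after c @ step 2: {n4}
  after a @ step 3: no successor for Q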